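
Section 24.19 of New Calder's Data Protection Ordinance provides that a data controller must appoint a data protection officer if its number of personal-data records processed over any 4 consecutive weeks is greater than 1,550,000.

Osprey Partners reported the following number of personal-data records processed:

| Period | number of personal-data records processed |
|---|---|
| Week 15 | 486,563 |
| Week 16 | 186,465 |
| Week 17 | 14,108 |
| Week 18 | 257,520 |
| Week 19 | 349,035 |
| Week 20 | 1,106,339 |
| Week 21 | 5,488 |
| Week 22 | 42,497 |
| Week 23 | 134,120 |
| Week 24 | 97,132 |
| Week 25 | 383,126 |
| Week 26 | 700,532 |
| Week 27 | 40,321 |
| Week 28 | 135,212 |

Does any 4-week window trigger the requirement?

Yes

Week 15–Week 18: 486,563 + 186,465 + 14,108 + 257,520 = 944,656 (under)
Week 16–Week 19: 186,465 + 14,108 + 257,520 + 349,035 = 807,128 (under)
Week 17–Week 20: 14,108 + 257,520 + 349,035 + 1,106,339 = 1,727,002 (over)
Week 18–Week 21: 257,520 + 349,035 + 1,106,339 + 5,488 = 1,718,382 (over)
Week 19–Week 22: 349,035 + 1,106,339 + 5,488 + 42,497 = 1,503,359 (under)
Week 20–Week 23: 1,106,339 + 5,488 + 42,497 + 134,120 = 1,288,444 (under)
Week 21–Week 24: 5,488 + 42,497 + 134,120 + 97,132 = 279,237 (under)
Week 22–Week 25: 42,497 + 134,120 + 97,132 + 383,126 = 656,875 (under)
Week 23–Week 26: 134,120 + 97,132 + 383,126 + 700,532 = 1,314,910 (under)
Week 24–Week 27: 97,132 + 383,126 + 700,532 + 40,321 = 1,221,111 (under)
Week 25–Week 28: 383,126 + 700,532 + 40,321 + 135,212 = 1,259,191 (under)
At least one window exceeds 1,550,000.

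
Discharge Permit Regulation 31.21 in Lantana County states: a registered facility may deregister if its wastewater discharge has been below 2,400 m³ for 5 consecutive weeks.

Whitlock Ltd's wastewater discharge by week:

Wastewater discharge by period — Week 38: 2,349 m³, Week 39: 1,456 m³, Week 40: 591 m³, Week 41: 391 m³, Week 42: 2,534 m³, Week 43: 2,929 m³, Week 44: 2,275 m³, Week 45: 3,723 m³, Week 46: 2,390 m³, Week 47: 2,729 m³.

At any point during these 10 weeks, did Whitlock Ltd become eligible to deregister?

Weeks below 2,400 m³: Week 38, Week 39, Week 40, Week 41, Week 44, Week 46.
Longest run of consecutive weeks below the threshold: 4.
4 < 5, so Whitlock Ltd never became eligible.

No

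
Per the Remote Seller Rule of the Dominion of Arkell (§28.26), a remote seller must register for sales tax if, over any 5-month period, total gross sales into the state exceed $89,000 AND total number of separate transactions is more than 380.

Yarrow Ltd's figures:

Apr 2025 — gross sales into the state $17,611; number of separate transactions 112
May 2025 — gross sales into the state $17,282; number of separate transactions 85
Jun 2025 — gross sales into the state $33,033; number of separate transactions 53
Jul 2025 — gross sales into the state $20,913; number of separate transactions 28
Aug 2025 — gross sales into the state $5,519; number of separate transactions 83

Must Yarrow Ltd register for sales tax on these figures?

Total gross sales into the state: $17,611 + $17,282 + $33,033 + $20,913 + $5,519 = $94,358 (> $89,000).
Total number of separate transactions: 112 + 85 + 53 + 28 + 83 = 361 (≤ 380).
The test is 'and': the rule requires both, and at least one is not exceeded.

No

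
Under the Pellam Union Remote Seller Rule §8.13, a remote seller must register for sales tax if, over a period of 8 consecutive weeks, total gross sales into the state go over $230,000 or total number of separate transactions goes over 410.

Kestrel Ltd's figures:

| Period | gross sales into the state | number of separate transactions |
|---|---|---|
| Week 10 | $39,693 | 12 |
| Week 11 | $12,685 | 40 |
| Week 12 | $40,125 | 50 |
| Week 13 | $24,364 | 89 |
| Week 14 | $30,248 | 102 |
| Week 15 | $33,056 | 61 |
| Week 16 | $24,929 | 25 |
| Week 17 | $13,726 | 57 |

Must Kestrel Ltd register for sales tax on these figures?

Total gross sales into the state: $39,693 + $12,685 + $40,125 + $24,364 + $30,248 + $33,056 + $24,929 + $13,726 = $218,826 (≤ $230,000).
Total number of separate transactions: 12 + 40 + 50 + 89 + 102 + 61 + 25 + 57 = 436 (> 410).
The test is 'or': at least one threshold is exceeded.

Yes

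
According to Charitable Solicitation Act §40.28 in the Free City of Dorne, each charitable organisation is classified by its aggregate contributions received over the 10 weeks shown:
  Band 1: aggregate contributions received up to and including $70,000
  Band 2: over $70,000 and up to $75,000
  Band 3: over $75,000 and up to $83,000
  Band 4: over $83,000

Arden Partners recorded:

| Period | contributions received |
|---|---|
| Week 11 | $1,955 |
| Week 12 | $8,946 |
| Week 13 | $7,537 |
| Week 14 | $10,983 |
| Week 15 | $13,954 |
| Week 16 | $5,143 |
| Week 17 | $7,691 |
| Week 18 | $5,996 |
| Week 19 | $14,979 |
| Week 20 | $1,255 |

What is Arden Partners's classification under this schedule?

Band 3

Aggregate contributions received: $1,955 + $8,946 + $7,537 + $10,983 + $13,954 + $5,143 + $7,691 + $5,996 + $14,979 + $1,255 = $78,439.
$75,000 < $78,439 ≤ $83,000, so Band 3 applies.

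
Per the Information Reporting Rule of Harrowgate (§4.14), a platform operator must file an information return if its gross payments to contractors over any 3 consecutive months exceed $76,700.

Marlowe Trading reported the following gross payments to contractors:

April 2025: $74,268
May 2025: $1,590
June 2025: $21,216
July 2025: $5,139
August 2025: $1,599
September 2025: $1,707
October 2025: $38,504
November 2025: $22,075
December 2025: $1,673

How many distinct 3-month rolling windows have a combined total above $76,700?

April 2025–June 2025: $74,268 + $1,590 + $21,216 = $97,074 (over)
May 2025–July 2025: $1,590 + $21,216 + $5,139 = $27,945 (under)
June 2025–August 2025: $21,216 + $5,139 + $1,599 = $27,954 (under)
July 2025–September 2025: $5,139 + $1,599 + $1,707 = $8,445 (under)
August 2025–October 2025: $1,599 + $1,707 + $38,504 = $41,810 (under)
September 2025–November 2025: $1,707 + $38,504 + $22,075 = $62,286 (under)
October 2025–December 2025: $38,504 + $22,075 + $1,673 = $62,252 (under)
1 window exceeds the threshold.

1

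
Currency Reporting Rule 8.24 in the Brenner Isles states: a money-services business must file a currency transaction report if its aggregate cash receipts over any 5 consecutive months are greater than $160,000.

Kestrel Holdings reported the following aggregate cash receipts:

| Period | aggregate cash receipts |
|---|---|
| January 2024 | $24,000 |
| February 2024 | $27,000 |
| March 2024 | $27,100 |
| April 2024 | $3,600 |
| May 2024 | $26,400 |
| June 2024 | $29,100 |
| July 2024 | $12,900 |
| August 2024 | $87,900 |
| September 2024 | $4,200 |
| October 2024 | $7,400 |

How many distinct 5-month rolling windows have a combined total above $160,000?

January 2024–May 2024: $24,000 + $27,000 + $27,100 + $3,600 + $26,400 = $108,100 (under)
February 2024–June 2024: $27,000 + $27,100 + $3,600 + $26,400 + $29,100 = $113,200 (under)
March 2024–July 2024: $27,100 + $3,600 + $26,400 + $29,100 + $12,900 = $99,100 (under)
April 2024–August 2024: $3,600 + $26,400 + $29,100 + $12,900 + $87,900 = $159,900 (under)
May 2024–September 2024: $26,400 + $29,100 + $12,900 + $87,900 + $4,200 = $160,500 (over)
June 2024–October 2024: $29,100 + $12,900 + $87,900 + $4,200 + $7,400 = $141,500 (under)
1 window exceeds the threshold.

1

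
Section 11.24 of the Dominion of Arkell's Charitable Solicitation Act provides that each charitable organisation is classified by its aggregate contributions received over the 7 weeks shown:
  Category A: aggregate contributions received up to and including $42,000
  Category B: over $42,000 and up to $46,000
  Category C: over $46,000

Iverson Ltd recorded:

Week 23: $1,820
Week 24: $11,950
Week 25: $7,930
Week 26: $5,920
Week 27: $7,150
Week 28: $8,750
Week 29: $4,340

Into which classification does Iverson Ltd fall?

Category C

Aggregate contributions received: $1,820 + $11,950 + $7,930 + $5,920 + $7,150 + $8,750 + $4,340 = $47,860.
$47,860 > $46,000, so Category C applies.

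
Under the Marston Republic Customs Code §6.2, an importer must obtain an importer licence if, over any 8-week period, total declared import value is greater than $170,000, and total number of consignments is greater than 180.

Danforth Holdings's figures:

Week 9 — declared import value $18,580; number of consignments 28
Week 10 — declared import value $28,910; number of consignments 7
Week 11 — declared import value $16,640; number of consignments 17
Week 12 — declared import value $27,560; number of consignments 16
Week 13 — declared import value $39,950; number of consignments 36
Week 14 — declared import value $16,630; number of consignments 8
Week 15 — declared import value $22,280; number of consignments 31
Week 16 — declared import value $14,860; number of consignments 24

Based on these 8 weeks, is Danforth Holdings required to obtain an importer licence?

No

Total declared import value: $18,580 + $28,910 + $16,640 + $27,560 + $39,950 + $16,630 + $22,280 + $14,860 = $185,410 (> $170,000).
Total number of consignments: 28 + 7 + 17 + 16 + 36 + 8 + 31 + 24 = 167 (≤ 180).
The test is 'and': the rule requires both, and at least one is not exceeded.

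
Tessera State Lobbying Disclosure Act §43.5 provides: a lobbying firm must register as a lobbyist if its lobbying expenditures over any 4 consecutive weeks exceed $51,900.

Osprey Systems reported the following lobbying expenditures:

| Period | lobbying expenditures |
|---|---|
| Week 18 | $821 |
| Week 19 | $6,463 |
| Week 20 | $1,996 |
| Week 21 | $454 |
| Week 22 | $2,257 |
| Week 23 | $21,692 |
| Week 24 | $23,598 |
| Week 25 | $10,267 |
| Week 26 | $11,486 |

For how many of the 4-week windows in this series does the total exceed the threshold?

2

Week 18–Week 21: $821 + $6,463 + $1,996 + $454 = $9,734 (under)
Week 19–Week 22: $6,463 + $1,996 + $454 + $2,257 = $11,170 (under)
Week 20–Week 23: $1,996 + $454 + $2,257 + $21,692 = $26,399 (under)
Week 21–Week 24: $454 + $2,257 + $21,692 + $23,598 = $48,001 (under)
Week 22–Week 25: $2,257 + $21,692 + $23,598 + $10,267 = $57,814 (over)
Week 23–Week 26: $21,692 + $23,598 + $10,267 + $11,486 = $67,043 (over)
2 windows exceed the threshold.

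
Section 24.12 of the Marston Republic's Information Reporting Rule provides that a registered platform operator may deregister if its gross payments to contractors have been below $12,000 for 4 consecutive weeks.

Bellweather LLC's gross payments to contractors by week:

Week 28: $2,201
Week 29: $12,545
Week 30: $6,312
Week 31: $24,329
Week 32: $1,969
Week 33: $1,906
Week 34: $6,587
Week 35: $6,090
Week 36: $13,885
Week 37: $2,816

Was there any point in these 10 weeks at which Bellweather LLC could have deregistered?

Weeks below $12,000: Week 28, Week 30, Week 32, Week 33, Week 34, Week 35, Week 37.
Longest run of consecutive weeks below the threshold: 4.
4 ≥ 4, so Bellweather LLC became eligible.

Yes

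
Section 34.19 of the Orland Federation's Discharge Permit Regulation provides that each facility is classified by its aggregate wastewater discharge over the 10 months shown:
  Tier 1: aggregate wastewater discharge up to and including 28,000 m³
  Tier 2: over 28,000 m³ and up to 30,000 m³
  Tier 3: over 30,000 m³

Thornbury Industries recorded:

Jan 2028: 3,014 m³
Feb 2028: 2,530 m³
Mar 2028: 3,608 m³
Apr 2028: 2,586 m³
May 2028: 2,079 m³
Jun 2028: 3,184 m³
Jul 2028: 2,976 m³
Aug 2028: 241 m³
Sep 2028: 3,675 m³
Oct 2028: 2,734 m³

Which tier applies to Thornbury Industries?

Tier 1

Aggregate wastewater discharge: 3,014 m³ + 2,530 m³ + 3,608 m³ + 2,586 m³ + 2,079 m³ + 3,184 m³ + 2,976 m³ + 241 m³ + 3,675 m³ + 2,734 m³ = 26,627 m³.
26,627 m³ ≤ 28,000 m³, so Tier 1 applies.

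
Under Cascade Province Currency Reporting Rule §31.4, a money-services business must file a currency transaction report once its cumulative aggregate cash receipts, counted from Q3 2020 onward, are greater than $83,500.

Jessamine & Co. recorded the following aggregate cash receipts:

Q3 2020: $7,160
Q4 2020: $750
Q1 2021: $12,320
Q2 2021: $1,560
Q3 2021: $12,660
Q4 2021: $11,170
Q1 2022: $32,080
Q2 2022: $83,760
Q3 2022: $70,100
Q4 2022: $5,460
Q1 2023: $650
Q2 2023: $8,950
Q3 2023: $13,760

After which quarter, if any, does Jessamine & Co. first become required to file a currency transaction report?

Q2 2022

Through Q3 2020: $7,160
Through Q4 2020: $7,910
Through Q1 2021: $20,230
Through Q2 2021: $21,790
Through Q3 2021: $34,450
Through Q4 2021: $45,620
Through Q1 2022: $77,700
Through Q2 2022: $161,460 ← exceeds threshold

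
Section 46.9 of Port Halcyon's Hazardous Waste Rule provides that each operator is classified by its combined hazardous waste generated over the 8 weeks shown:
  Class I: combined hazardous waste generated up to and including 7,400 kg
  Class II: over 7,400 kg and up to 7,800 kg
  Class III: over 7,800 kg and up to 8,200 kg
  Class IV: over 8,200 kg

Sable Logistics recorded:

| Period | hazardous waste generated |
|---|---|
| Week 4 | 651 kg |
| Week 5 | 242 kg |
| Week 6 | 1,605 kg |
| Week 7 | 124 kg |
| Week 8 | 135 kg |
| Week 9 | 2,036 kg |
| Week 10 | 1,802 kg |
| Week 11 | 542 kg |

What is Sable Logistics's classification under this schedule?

Combined hazardous waste generated: 651 kg + 242 kg + 1,605 kg + 124 kg + 135 kg + 2,036 kg + 1,802 kg + 542 kg = 7,137 kg.
7,137 kg ≤ 7,400 kg, so Class I applies.

Class I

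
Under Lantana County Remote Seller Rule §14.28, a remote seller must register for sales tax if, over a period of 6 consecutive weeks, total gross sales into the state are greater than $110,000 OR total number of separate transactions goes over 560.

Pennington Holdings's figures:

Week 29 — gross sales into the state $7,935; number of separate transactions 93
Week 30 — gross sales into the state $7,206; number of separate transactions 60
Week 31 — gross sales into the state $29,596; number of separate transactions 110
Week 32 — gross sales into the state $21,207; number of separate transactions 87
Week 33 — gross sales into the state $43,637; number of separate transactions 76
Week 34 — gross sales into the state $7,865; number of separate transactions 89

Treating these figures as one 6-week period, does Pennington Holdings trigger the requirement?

Yes

Total gross sales into the state: $7,935 + $7,206 + $29,596 + $21,207 + $43,637 + $7,865 = $117,446 (> $110,000).
Total number of separate transactions: 93 + 60 + 110 + 87 + 76 + 89 = 515 (≤ 560).
The test is 'or': at least one threshold is exceeded.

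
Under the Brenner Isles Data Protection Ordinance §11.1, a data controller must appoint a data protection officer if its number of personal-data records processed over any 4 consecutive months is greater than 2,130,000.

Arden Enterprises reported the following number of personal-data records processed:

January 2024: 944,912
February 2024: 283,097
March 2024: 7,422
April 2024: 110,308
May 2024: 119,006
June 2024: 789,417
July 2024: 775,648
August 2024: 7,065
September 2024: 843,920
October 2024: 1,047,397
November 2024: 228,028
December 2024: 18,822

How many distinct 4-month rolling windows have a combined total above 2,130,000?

January 2024–April 2024: 944,912 + 283,097 + 7,422 + 110,308 = 1,345,739 (under)
February 2024–May 2024: 283,097 + 7,422 + 110,308 + 119,006 = 519,833 (under)
March 2024–June 2024: 7,422 + 110,308 + 119,006 + 789,417 = 1,026,153 (under)
April 2024–July 2024: 110,308 + 119,006 + 789,417 + 775,648 = 1,794,379 (under)
May 2024–August 2024: 119,006 + 789,417 + 775,648 + 7,065 = 1,691,136 (under)
June 2024–September 2024: 789,417 + 775,648 + 7,065 + 843,920 = 2,416,050 (over)
July 2024–October 2024: 775,648 + 7,065 + 843,920 + 1,047,397 = 2,674,030 (over)
August 2024–November 2024: 7,065 + 843,920 + 1,047,397 + 228,028 = 2,126,410 (under)
September 2024–December 2024: 843,920 + 1,047,397 + 228,028 + 18,822 = 2,138,167 (over)
3 windows exceed the threshold.

3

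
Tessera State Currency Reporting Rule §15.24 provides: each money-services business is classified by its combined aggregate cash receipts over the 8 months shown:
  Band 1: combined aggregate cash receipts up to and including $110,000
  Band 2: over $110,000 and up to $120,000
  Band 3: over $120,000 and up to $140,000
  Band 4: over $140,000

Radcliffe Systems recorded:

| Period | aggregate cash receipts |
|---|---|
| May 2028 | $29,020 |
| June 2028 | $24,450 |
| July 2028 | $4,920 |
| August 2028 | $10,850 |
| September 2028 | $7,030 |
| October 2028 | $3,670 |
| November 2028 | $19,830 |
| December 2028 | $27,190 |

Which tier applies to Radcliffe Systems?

Combined aggregate cash receipts: $29,020 + $24,450 + $4,920 + $10,850 + $7,030 + $3,670 + $19,830 + $27,190 = $126,960.
$120,000 < $126,960 ≤ $140,000, so Band 3 applies.

Band 3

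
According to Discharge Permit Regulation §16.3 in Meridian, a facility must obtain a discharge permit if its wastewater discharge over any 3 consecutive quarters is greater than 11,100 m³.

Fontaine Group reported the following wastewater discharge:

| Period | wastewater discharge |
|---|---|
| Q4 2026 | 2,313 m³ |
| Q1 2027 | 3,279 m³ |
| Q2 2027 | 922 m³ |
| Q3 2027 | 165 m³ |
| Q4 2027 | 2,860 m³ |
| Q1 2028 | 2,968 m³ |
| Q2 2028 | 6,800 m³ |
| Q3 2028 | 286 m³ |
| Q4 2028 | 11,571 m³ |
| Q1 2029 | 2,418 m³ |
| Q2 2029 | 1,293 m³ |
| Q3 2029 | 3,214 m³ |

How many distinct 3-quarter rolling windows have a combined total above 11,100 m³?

Q4 2026–Q2 2027: 2,313 m³ + 3,279 m³ + 922 m³ = 6,514 m³ (under)
Q1 2027–Q3 2027: 3,279 m³ + 922 m³ + 165 m³ = 4,366 m³ (under)
Q2 2027–Q4 2027: 922 m³ + 165 m³ + 2,860 m³ = 3,947 m³ (under)
Q3 2027–Q1 2028: 165 m³ + 2,860 m³ + 2,968 m³ = 5,993 m³ (under)
Q4 2027–Q2 2028: 2,860 m³ + 2,968 m³ + 6,800 m³ = 12,628 m³ (over)
Q1 2028–Q3 2028: 2,968 m³ + 6,800 m³ + 286 m³ = 10,054 m³ (under)
Q2 2028–Q4 2028: 6,800 m³ + 286 m³ + 11,571 m³ = 18,657 m³ (over)
Q3 2028–Q1 2029: 286 m³ + 11,571 m³ + 2,418 m³ = 14,275 m³ (over)
Q4 2028–Q2 2029: 11,571 m³ + 2,418 m³ + 1,293 m³ = 15,282 m³ (over)
Q1 2029–Q3 2029: 2,418 m³ + 1,293 m³ + 3,214 m³ = 6,925 m³ (under)
4 windows exceed the threshold.

4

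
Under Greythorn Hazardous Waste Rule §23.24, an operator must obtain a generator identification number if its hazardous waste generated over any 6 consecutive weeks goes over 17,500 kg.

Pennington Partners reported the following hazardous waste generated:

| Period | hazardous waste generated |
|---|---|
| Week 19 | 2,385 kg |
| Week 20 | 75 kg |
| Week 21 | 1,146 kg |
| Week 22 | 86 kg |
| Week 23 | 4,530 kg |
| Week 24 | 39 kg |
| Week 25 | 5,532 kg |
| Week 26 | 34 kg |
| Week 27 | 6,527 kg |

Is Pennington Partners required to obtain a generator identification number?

No

Week 19–Week 24: 2,385 kg + 75 kg + 1,146 kg + 86 kg + 4,530 kg + 39 kg = 8,261 kg (under)
Week 20–Week 25: 75 kg + 1,146 kg + 86 kg + 4,530 kg + 39 kg + 5,532 kg = 11,408 kg (under)
Week 21–Week 26: 1,146 kg + 86 kg + 4,530 kg + 39 kg + 5,532 kg + 34 kg = 11,367 kg (under)
Week 22–Week 27: 86 kg + 4,530 kg + 39 kg + 5,532 kg + 34 kg + 6,527 kg = 16,748 kg (under)
No window exceeds 17,500 kg.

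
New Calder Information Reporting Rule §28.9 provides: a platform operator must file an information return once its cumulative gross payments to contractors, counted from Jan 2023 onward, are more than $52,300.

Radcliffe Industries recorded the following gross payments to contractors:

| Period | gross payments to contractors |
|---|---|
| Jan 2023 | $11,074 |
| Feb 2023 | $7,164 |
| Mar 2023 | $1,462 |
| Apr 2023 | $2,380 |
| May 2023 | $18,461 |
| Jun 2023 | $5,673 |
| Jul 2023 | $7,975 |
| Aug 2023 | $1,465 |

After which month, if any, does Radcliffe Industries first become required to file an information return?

Through Jan 2023: $11,074
Through Feb 2023: $18,238
Through Mar 2023: $19,700
Through Apr 2023: $22,080
Through May 2023: $40,541
Through Jun 2023: $46,214
Through Jul 2023: $54,189 ← exceeds threshold

Jul 2023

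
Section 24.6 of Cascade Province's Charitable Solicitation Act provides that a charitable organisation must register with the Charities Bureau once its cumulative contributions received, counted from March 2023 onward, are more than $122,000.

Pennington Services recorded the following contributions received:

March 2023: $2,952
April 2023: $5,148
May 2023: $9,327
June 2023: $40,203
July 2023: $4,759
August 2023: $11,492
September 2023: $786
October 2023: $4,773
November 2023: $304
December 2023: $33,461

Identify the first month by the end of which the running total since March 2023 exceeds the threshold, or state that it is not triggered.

Through March 2023: $2,952
Through April 2023: $8,100
Through May 2023: $17,427
Through June 2023: $57,630
Through July 2023: $62,389
Through August 2023: $73,881
Through September 2023: $74,667
Through October 2023: $79,440
Through November 2023: $79,744
Through December 2023: $113,205
Final cumulative total $113,205 ≤ $122,000; the threshold is never exceeded.

Not triggered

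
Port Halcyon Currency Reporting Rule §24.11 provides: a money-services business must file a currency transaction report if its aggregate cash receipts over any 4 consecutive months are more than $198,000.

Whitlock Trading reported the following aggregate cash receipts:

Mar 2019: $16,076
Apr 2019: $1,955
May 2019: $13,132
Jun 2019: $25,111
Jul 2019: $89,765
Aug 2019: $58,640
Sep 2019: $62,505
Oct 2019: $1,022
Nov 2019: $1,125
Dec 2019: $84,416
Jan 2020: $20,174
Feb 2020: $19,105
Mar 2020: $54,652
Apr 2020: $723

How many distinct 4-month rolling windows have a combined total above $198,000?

Mar 2019–Jun 2019: $16,076 + $1,955 + $13,132 + $25,111 = $56,274 (under)
Apr 2019–Jul 2019: $1,955 + $13,132 + $25,111 + $89,765 = $129,963 (under)
May 2019–Aug 2019: $13,132 + $25,111 + $89,765 + $58,640 = $186,648 (under)
Jun 2019–Sep 2019: $25,111 + $89,765 + $58,640 + $62,505 = $236,021 (over)
Jul 2019–Oct 2019: $89,765 + $58,640 + $62,505 + $1,022 = $211,932 (over)
Aug 2019–Nov 2019: $58,640 + $62,505 + $1,022 + $1,125 = $123,292 (under)
Sep 2019–Dec 2019: $62,505 + $1,022 + $1,125 + $84,416 = $149,068 (under)
Oct 2019–Jan 2020: $1,022 + $1,125 + $84,416 + $20,174 = $106,737 (under)
Nov 2019–Feb 2020: $1,125 + $84,416 + $20,174 + $19,105 = $124,820 (under)
Dec 2019–Mar 2020: $84,416 + $20,174 + $19,105 + $54,652 = $178,347 (under)
Jan 2020–Apr 2020: $20,174 + $19,105 + $54,652 + $723 = $94,654 (under)
2 windows exceed the threshold.

2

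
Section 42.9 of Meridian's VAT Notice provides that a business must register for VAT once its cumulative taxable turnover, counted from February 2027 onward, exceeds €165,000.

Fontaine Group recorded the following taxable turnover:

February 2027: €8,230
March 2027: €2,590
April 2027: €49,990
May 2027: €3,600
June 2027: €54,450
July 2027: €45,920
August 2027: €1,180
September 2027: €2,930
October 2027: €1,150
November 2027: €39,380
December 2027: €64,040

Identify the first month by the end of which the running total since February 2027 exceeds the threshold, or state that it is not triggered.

Through February 2027: €8,230
Through March 2027: €10,820
Through April 2027: €60,810
Through May 2027: €64,410
Through June 2027: €118,860
Through July 2027: €164,780
Through August 2027: €165,960 ← exceeds threshold

August 2027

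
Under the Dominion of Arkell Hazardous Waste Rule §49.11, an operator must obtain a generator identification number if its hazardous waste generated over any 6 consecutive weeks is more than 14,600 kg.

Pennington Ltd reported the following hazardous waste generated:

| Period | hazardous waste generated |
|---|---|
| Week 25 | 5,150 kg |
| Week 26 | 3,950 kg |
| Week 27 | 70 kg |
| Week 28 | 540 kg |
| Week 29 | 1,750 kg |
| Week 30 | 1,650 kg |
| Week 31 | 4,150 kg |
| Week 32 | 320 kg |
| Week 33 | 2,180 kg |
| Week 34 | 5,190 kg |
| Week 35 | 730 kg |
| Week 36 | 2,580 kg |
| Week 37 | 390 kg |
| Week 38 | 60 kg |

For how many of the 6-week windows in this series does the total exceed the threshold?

Week 25–Week 30: 5,150 kg + 3,950 kg + 70 kg + 540 kg + 1,750 kg + 1,650 kg = 13,110 kg (under)
Week 26–Week 31: 3,950 kg + 70 kg + 540 kg + 1,750 kg + 1,650 kg + 4,150 kg = 12,110 kg (under)
Week 27–Week 32: 70 kg + 540 kg + 1,750 kg + 1,650 kg + 4,150 kg + 320 kg = 8,480 kg (under)
Week 28–Week 33: 540 kg + 1,750 kg + 1,650 kg + 4,150 kg + 320 kg + 2,180 kg = 10,590 kg (under)
Week 29–Week 34: 1,750 kg + 1,650 kg + 4,150 kg + 320 kg + 2,180 kg + 5,190 kg = 15,240 kg (over)
Week 30–Week 35: 1,650 kg + 4,150 kg + 320 kg + 2,180 kg + 5,190 kg + 730 kg = 14,220 kg (under)
Week 31–Week 36: 4,150 kg + 320 kg + 2,180 kg + 5,190 kg + 730 kg + 2,580 kg = 15,150 kg (over)
Week 32–Week 37: 320 kg + 2,180 kg + 5,190 kg + 730 kg + 2,580 kg + 390 kg = 11,390 kg (under)
Week 33–Week 38: 2,180 kg + 5,190 kg + 730 kg + 2,580 kg + 390 kg + 60 kg = 11,130 kg (under)
2 windows exceed the threshold.

2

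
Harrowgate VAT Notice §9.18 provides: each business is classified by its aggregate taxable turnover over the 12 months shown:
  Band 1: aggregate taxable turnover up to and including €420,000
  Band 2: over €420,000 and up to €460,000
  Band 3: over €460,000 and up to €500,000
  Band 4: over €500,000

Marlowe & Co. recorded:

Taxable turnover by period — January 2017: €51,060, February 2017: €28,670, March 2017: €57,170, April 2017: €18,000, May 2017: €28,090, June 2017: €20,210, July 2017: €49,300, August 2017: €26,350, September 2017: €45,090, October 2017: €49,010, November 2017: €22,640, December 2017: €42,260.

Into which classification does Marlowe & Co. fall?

Aggregate taxable turnover: €51,060 + €28,670 + €57,170 + €18,000 + €28,090 + €20,210 + €49,300 + €26,350 + €45,090 + €49,010 + €22,640 + €42,260 = €437,850.
€420,000 < €437,850 ≤ €460,000, so Band 2 applies.

Band 2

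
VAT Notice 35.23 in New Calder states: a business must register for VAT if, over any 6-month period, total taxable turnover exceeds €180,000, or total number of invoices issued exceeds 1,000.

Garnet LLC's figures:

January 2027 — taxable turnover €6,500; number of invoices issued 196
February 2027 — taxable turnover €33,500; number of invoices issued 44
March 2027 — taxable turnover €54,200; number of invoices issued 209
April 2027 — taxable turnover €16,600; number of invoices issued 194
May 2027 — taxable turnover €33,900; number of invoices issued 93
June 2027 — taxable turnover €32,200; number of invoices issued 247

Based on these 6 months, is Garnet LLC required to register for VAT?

No

Total taxable turnover: €6,500 + €33,500 + €54,200 + €16,600 + €33,900 + €32,200 = €176,900 (≤ €180,000).
Total number of invoices issued: 196 + 44 + 209 + 194 + 93 + 247 = 983 (≤ 1,000).
The test is 'or': neither threshold is exceeded.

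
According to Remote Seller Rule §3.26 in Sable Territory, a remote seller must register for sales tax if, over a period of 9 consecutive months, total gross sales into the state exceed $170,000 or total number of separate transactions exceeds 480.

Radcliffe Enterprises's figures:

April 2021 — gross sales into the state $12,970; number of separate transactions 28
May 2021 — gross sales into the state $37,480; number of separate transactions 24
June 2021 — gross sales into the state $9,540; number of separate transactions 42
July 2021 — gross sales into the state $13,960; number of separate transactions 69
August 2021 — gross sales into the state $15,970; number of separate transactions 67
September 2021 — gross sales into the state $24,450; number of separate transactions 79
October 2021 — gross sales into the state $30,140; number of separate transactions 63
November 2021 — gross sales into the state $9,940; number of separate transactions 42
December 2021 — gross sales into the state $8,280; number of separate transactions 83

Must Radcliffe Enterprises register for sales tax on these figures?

Total gross sales into the state: $12,970 + $37,480 + $9,540 + $13,960 + $15,970 + $24,450 + $30,140 + $9,940 + $8,280 = $162,730 (≤ $170,000).
Total number of separate transactions: 28 + 24 + 42 + 69 + 67 + 79 + 63 + 42 + 83 = 497 (> 480).
The test is 'or': at least one threshold is exceeded.

Yes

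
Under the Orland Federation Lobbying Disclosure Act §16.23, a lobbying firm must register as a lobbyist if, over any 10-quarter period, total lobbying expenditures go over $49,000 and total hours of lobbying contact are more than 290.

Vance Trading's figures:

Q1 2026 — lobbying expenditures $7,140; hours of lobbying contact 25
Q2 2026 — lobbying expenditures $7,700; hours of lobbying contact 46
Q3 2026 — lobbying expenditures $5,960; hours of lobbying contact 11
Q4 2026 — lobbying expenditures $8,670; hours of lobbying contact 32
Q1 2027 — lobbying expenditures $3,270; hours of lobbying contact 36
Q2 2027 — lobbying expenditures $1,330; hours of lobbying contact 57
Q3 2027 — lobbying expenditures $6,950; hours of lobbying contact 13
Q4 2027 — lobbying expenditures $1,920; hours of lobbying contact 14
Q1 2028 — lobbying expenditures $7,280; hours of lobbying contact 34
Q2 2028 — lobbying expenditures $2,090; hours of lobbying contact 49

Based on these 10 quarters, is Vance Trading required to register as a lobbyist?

Total lobbying expenditures: $7,140 + $7,700 + $5,960 + $8,670 + $3,270 + $1,330 + $6,950 + $1,920 + $7,280 + $2,090 = $52,310 (> $49,000).
Total hours of lobbying contact: 25 + 46 + 11 + 32 + 36 + 57 + 13 + 14 + 34 + 49 = 317 (> 290).
The test is 'and': both thresholds are exceeded.

Yes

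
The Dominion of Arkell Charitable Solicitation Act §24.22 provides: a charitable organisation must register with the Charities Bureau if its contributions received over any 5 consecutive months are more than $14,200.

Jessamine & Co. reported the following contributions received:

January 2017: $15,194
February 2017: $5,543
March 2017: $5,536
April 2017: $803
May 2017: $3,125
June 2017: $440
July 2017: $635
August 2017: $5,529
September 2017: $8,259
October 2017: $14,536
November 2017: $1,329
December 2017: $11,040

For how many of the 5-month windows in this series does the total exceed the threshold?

6

January 2017–May 2017: $15,194 + $5,543 + $5,536 + $803 + $3,125 = $30,201 (over)
February 2017–June 2017: $5,543 + $5,536 + $803 + $3,125 + $440 = $15,447 (over)
March 2017–July 2017: $5,536 + $803 + $3,125 + $440 + $635 = $10,539 (under)
April 2017–August 2017: $803 + $3,125 + $440 + $635 + $5,529 = $10,532 (under)
May 2017–September 2017: $3,125 + $440 + $635 + $5,529 + $8,259 = $17,988 (over)
June 2017–October 2017: $440 + $635 + $5,529 + $8,259 + $14,536 = $29,399 (over)
July 2017–November 2017: $635 + $5,529 + $8,259 + $14,536 + $1,329 = $30,288 (over)
August 2017–December 2017: $5,529 + $8,259 + $14,536 + $1,329 + $11,040 = $40,693 (over)
6 windows exceed the threshold.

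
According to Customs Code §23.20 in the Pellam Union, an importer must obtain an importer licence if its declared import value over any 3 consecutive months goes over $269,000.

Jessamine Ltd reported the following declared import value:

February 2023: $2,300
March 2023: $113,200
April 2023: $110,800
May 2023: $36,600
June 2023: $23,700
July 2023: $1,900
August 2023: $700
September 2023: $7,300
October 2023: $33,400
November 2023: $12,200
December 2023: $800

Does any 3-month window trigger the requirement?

February 2023–April 2023: $2,300 + $113,200 + $110,800 = $226,300 (under)
March 2023–May 2023: $113,200 + $110,800 + $36,600 = $260,600 (under)
April 2023–June 2023: $110,800 + $36,600 + $23,700 = $171,100 (under)
May 2023–July 2023: $36,600 + $23,700 + $1,900 = $62,200 (under)
June 2023–August 2023: $23,700 + $1,900 + $700 = $26,300 (under)
July 2023–September 2023: $1,900 + $700 + $7,300 = $9,900 (under)
August 2023–October 2023: $700 + $7,300 + $33,400 = $41,400 (under)
September 2023–November 2023: $7,300 + $33,400 + $12,200 = $52,900 (under)
October 2023–December 2023: $33,400 + $12,200 + $800 = $46,400 (under)
No window exceeds $269,000.

No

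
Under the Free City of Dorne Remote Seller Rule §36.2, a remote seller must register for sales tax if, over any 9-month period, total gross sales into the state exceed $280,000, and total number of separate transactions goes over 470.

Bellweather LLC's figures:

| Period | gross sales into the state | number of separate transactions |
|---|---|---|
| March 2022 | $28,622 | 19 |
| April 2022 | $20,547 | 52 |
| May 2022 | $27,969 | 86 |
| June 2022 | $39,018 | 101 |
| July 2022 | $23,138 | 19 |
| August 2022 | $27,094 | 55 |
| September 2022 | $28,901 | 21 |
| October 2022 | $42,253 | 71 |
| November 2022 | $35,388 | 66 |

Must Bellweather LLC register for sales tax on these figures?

No

Total gross sales into the state: $28,622 + $20,547 + $27,969 + $39,018 + $23,138 + $27,094 + $28,901 + $42,253 + $35,388 = $272,930 (≤ $280,000).
Total number of separate transactions: 19 + 52 + 86 + 101 + 19 + 55 + 21 + 71 + 66 = 490 (> 470).
The test is 'and': the rule requires both, and at least one is not exceeded.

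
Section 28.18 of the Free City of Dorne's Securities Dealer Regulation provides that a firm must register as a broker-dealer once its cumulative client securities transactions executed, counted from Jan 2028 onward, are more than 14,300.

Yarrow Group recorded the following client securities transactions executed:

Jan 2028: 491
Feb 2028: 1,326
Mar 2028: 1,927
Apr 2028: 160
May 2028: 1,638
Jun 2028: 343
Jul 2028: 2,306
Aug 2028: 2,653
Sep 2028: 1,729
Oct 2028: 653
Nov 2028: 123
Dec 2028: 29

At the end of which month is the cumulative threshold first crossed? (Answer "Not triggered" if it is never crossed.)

Through Jan 2028: 491
Through Feb 2028: 1,817
Through Mar 2028: 3,744
Through Apr 2028: 3,904
Through May 2028: 5,542
Through Jun 2028: 5,885
Through Jul 2028: 8,191
Through Aug 2028: 10,844
Through Sep 2028: 12,573
Through Oct 2028: 13,226
Through Nov 2028: 13,349
Through Dec 2028: 13,378
Final cumulative total 13,378 ≤ 14,300; the threshold is never exceeded.

Not triggered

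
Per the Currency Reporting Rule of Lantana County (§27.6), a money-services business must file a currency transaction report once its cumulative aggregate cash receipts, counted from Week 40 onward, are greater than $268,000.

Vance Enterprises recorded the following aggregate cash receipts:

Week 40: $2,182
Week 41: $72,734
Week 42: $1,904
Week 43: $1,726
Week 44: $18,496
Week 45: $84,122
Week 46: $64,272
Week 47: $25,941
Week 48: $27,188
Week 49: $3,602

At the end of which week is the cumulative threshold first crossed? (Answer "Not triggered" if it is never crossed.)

Through Week 40: $2,182
Through Week 41: $74,916
Through Week 42: $76,820
Through Week 43: $78,546
Through Week 44: $97,042
Through Week 45: $181,164
Through Week 46: $245,436
Through Week 47: $271,377 ← exceeds threshold

Week 47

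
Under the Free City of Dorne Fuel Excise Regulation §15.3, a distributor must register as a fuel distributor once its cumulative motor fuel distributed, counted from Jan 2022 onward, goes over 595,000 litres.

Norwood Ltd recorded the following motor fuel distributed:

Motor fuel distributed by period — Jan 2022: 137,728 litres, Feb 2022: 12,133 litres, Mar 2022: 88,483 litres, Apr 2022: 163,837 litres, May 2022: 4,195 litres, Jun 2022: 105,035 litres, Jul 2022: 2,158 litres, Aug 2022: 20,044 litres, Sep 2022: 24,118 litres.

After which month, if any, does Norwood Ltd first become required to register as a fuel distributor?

Through Jan 2022: 137,728 litres
Through Feb 2022: 149,861 litres
Through Mar 2022: 238,344 litres
Through Apr 2022: 402,181 litres
Through May 2022: 406,376 litres
Through Jun 2022: 511,411 litres
Through Jul 2022: 513,569 litres
Through Aug 2022: 533,613 litres
Through Sep 2022: 557,731 litres
Final cumulative total 557,731 litres ≤ 595,000 litres; the threshold is never exceeded.

Not triggered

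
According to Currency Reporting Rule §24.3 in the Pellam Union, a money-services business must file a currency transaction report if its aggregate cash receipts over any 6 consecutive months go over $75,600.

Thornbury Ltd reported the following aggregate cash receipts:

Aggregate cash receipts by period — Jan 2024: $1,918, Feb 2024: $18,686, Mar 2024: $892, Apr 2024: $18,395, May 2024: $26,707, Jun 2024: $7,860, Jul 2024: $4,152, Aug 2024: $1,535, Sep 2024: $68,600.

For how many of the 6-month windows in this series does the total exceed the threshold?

2

Jan 2024–Jun 2024: $1,918 + $18,686 + $892 + $18,395 + $26,707 + $7,860 = $74,458 (under)
Feb 2024–Jul 2024: $18,686 + $892 + $18,395 + $26,707 + $7,860 + $4,152 = $76,692 (over)
Mar 2024–Aug 2024: $892 + $18,395 + $26,707 + $7,860 + $4,152 + $1,535 = $59,541 (under)
Apr 2024–Sep 2024: $18,395 + $26,707 + $7,860 + $4,152 + $1,535 + $68,600 = $127,249 (over)
2 windows exceed the threshold.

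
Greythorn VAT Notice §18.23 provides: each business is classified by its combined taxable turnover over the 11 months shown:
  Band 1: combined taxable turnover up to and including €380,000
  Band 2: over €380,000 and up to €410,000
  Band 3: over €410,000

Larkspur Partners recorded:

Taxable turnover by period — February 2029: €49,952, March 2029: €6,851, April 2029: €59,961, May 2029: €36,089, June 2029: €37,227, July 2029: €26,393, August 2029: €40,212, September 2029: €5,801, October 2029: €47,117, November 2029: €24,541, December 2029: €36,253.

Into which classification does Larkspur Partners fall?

Combined taxable turnover: €49,952 + €6,851 + €59,961 + €36,089 + €37,227 + €26,393 + €40,212 + €5,801 + €47,117 + €24,541 + €36,253 = €370,397.
€370,397 ≤ €380,000, so Band 1 applies.

Band 1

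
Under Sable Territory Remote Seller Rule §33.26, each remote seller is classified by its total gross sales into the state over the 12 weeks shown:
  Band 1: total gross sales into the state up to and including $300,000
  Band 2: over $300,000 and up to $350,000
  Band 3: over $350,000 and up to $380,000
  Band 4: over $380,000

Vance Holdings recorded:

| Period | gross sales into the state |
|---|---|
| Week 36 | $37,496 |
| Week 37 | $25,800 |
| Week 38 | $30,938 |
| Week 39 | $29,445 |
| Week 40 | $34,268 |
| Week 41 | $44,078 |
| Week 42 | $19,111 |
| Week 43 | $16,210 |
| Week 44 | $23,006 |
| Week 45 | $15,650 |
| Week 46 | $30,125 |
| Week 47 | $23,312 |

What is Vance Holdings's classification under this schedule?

Total gross sales into the state: $37,496 + $25,800 + $30,938 + $29,445 + $34,268 + $44,078 + $19,111 + $16,210 + $23,006 + $15,650 + $30,125 + $23,312 = $329,439.
$300,000 < $329,439 ≤ $350,000, so Band 2 applies.

Band 2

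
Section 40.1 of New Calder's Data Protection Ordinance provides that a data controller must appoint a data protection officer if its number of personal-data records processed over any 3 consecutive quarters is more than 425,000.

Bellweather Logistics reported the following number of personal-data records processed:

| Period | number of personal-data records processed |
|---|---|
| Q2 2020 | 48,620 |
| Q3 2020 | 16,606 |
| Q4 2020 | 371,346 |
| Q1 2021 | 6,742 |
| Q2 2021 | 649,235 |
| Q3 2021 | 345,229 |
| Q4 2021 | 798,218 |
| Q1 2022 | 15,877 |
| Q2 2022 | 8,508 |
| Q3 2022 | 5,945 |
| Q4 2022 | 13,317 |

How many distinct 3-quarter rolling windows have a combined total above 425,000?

Q2 2020–Q4 2020: 48,620 + 16,606 + 371,346 = 436,572 (over)
Q3 2020–Q1 2021: 16,606 + 371,346 + 6,742 = 394,694 (under)
Q4 2020–Q2 2021: 371,346 + 6,742 + 649,235 = 1,027,323 (over)
Q1 2021–Q3 2021: 6,742 + 649,235 + 345,229 = 1,001,206 (over)
Q2 2021–Q4 2021: 649,235 + 345,229 + 798,218 = 1,792,682 (over)
Q3 2021–Q1 2022: 345,229 + 798,218 + 15,877 = 1,159,324 (over)
Q4 2021–Q2 2022: 798,218 + 15,877 + 8,508 = 822,603 (over)
Q1 2022–Q3 2022: 15,877 + 8,508 + 5,945 = 30,330 (under)
Q2 2022–Q4 2022: 8,508 + 5,945 + 13,317 = 27,770 (under)
6 windows exceed the threshold.

6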